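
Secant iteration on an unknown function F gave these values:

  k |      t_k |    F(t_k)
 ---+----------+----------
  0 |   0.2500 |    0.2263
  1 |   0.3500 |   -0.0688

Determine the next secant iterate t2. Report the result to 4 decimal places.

0.3267

t2 = 0.3500 − (-0.0688)·(0.3500 − 0.2500) / (-0.0688 − 0.2263)
   = 0.3500 − (-0.006880)/(-0.295100) = 0.326686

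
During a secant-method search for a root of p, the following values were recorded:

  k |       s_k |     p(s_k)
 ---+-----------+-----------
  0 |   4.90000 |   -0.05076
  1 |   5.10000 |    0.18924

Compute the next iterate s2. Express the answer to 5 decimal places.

s2 = 5.10000 − 0.18924·(5.10000 − 4.90000) / (0.18924 − (-0.05076))
   = 5.10000 − (0.0378480)/(0.2400000) = 4.9423000

4.94230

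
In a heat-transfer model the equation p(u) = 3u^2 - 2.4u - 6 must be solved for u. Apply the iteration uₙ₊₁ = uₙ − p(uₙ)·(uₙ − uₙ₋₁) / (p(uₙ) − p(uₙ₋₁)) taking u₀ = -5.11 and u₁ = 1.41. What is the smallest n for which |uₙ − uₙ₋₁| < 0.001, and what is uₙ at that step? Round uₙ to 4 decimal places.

p(-5.11) = 84.600300, p(1.41) = -3.419700
u₂ = 1.410000 − (-3.419700)·(6.520000)/(-88.020000) = 1.156689;  |Δ| = 0.253311
p(1.156689) = -4.762266
u₃ = 1.156689 − (-4.762266)·(-0.253311)/(-1.342566) = 2.055218;  |Δ| = 0.898529
p(2.055218) = 1.739243
u₄ = 2.055218 − 1.739243·(0.898529)/(6.501509) = 1.814849;  |Δ| = 0.240369
p(1.814849) = -0.474604
u₅ = 1.814849 − (-0.474604)·(-0.240369)/(-2.213847) = 1.866380;  |Δ| = 0.051530
p(1.866380) = -0.029193
u₆ = 1.866380 − (-0.029193)·(0.051530)/(0.445411) = 1.869757;  |Δ| = 0.003377
p(1.869757) = 0.000556
u₇ = 1.869757 − 0.000556·(0.003377)/(0.029749) = 1.869694;  |Δ| = 0.000063
|u₇ − u₆| = 0.000063 < 0.001

n = 7, uₙ = 1.8697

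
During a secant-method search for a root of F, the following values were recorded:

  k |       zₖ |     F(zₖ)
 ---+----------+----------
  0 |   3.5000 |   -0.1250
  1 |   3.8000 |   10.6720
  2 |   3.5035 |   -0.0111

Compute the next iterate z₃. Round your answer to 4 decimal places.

z₃ = 3.5035 − (-0.0111)·(3.5035 − 3.8000) / (-0.0111 − 10.6720)
   = 3.5035 − (0.003291)/(-10.683100) = 3.503808

3.5038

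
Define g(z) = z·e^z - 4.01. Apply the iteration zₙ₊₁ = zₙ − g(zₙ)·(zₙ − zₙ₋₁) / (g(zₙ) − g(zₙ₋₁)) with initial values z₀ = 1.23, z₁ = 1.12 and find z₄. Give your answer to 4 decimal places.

1.2035

g(1.23) = 0.198112, g(1.12) = -0.577363
z₂ = 1.120000 − (-0.577363)·(1.120000 − 1.230000) / (-0.577363 − 0.198112) = 1.120000 − (0.063510)/(-0.775476) = 1.201898
g(1.201898) = -0.011976
z₃ = 1.201898 − (-0.011976)·(1.201898 − 1.120000) / (-0.011976 − (-0.577363)) = 1.201898 − (-0.000981)/(0.565387) = 1.203633
g(1.203633) = 0.000746
z₄ = 1.203633 − 0.000746·(1.203633 − 1.201898) / (0.000746 − (-0.011976)) = 1.203633 − (0.000001)/(0.012723) = 1.203531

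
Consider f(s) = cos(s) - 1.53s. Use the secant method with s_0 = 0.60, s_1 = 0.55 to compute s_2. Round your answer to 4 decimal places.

f(0.60) = -0.092664, f(0.55) = 0.011025
s_2 = 0.550000 − 0.011025·(0.550000 − 0.600000) / (0.011025 − (-0.092664)) = 0.550000 − (-0.000551)/(0.103689) = 0.555316

0.5553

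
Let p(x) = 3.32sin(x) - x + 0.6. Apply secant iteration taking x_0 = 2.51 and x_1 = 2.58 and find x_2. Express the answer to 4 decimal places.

2.5234

p(2.51) = 0.050231, p(2.58) = -0.211984
x_2 = 2.580000 − (-0.211984)·(2.580000 − 2.510000) / (-0.211984 − 0.050231) = 2.580000 − (-0.014839)/(-0.262215) = 2.523409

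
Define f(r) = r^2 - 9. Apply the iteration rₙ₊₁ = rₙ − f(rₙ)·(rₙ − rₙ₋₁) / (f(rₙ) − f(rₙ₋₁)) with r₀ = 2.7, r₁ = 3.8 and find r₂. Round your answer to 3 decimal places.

2.963

f(2.7) = -1.71000, f(3.8) = 5.44000
r₂ = 3.80000 − 5.44000·(3.80000 − 2.70000) / (5.44000 − (-1.71000)) = 3.80000 − (5.98400)/(7.15000) = 2.96308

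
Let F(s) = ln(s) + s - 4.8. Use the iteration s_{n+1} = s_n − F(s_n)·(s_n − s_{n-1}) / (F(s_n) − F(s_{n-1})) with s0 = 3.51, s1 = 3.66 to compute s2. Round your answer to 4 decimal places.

F(3.51) = -0.034384, F(3.66) = 0.157463
s2 = 3.660000 − 0.157463·(3.660000 − 3.510000) / (0.157463 − (-0.034384)) = 3.660000 − (0.023619)/(0.191847) = 3.536884

3.5369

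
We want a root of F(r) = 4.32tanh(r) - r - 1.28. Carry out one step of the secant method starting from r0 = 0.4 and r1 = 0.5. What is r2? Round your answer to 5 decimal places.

0.41515

F(0.4) = -0.0386205, F(0.5) = 0.2163461
r2 = 0.5000000 − 0.2163461·(0.5000000 − 0.4000000) / (0.2163461 − (-0.0386205)) = 0.5000000 − (0.0216346)/(0.2549666) = 0.4151473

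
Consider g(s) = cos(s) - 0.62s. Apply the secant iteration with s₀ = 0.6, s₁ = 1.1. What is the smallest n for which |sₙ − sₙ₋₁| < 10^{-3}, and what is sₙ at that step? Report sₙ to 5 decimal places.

g(0.6) = 0.4533356, g(1.1) = -0.2284039
s₂ = 1.1000000 − (-0.2284039)·(0.5000000)/(-0.6817395) = 0.9324845;  |Δ| = 0.1675155
g(0.9324845) = 0.0177001
s₃ = 0.9324845 − 0.0177001·(-0.1675155)/(0.2461040) = 0.9445324;  |Δ| = 0.0120479
g(0.9445324) = 0.0005117
s₄ = 0.9445324 − 0.0005117·(0.0120479)/(-0.0171885) = 0.9448911;  |Δ| = 0.0003586
|s₄ − s₃| = 0.0003586 < 10^{-3}

n = 4, sₙ = 0.94489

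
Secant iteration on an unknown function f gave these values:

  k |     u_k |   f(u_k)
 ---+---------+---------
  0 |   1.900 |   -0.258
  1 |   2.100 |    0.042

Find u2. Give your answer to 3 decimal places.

2.072

u2 = 2.100 − 0.042·(2.100 − 1.900) / (0.042 − (-0.258))
   = 2.100 − (0.00840)/(0.30000) = 2.07200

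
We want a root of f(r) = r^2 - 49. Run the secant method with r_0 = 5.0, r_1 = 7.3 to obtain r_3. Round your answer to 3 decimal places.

6.999

f(5.0) = -24.00000, f(7.3) = 4.29000
r_2 = 7.30000 − 4.29000·(7.30000 − 5.00000) / (4.29000 − (-24.00000)) = 7.30000 − (9.86700)/(28.29000) = 6.95122
f(6.95122) = -0.68055
r_3 = 6.95122 − (-0.68055)·(6.95122 − 7.30000) / (-0.68055 − 4.29000) = 6.95122 − (0.23736)/(-4.97055) = 6.99897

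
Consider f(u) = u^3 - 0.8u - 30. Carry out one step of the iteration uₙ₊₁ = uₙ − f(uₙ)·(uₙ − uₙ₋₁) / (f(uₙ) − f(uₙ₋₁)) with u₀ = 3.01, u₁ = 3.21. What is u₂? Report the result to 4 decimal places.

f(3.01) = -5.137099, f(3.21) = 0.508161
u₂ = 3.210000 − 0.508161·(3.210000 − 3.010000) / (0.508161 − (-5.137099)) = 3.210000 − (0.101632)/(5.645260) = 3.191997

3.1920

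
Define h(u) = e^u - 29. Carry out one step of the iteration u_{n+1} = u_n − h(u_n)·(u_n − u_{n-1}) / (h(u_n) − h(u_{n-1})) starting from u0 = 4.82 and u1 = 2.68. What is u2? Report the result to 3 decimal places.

2.962

h(4.82) = 94.96509, h(2.68) = -14.41491
u2 = 2.68000 − (-14.41491)·(2.68000 − 4.82000) / (-14.41491 − 94.96509) = 2.68000 − (30.84790)/(-109.38000) = 2.96203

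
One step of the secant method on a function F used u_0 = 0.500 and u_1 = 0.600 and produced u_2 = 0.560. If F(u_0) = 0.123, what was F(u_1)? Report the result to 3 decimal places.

The secant line through (0.500, 0.123) and (0.600, F(u_1)) crosses zero at u_2 = 0.560.
So (0.500, 0.123), (0.600, F(u_1)), (0.560, 0) are collinear:
F(u_1) = 0.123 · (0.600 − 0.560) / (0.500 − 0.560) = 0.123 · (0.04000)/(-0.06000) = -0.08200

-0.082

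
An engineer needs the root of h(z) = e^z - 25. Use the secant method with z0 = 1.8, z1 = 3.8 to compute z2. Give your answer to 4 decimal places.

2.7806

h(1.8) = -18.950353, h(3.8) = 19.701184
z2 = 3.800000 − 19.701184·(3.800000 − 1.800000) / (19.701184 − (-18.950353)) = 3.800000 − (39.402369)/(38.651537) = 2.780574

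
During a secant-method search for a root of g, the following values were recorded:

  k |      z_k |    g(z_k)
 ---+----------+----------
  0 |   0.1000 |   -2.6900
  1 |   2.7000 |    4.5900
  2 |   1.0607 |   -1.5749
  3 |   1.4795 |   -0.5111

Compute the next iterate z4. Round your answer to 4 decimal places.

z4 = 1.4795 − (-0.5111)·(1.4795 − 1.0607) / (-0.5111 − (-1.5749))
   = 1.4795 − (-0.214049)/(1.063800) = 1.680711

1.6807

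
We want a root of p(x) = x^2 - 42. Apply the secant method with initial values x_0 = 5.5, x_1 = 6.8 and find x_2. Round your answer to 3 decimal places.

p(5.5) = -11.75000, p(6.8) = 4.24000
x_2 = 6.80000 − 4.24000·(6.80000 − 5.50000) / (4.24000 − (-11.75000)) = 6.80000 − (5.51200)/(15.99000) = 6.45528

6.455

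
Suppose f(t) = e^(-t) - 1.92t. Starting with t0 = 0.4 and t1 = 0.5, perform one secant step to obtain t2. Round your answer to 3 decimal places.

f(0.4) = -0.09768, f(0.5) = -0.35347
t2 = 0.50000 − (-0.35347)·(0.50000 − 0.40000) / (-0.35347 − (-0.09768)) = 0.50000 − (-0.03535)/(-0.25579) = 0.36181

0.362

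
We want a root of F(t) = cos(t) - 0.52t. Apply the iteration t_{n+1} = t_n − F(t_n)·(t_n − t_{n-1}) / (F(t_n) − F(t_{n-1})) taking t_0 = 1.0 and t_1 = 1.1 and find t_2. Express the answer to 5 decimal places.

1.01464

F(1.0) = 0.0203023, F(1.1) = -0.1184039
t_2 = 1.1000000 − (-0.1184039)·(1.1000000 − 1.0000000) / (-0.1184039 − 0.0203023) = 1.1000000 − (-0.0118404)/(-0.1387062) = 1.0146369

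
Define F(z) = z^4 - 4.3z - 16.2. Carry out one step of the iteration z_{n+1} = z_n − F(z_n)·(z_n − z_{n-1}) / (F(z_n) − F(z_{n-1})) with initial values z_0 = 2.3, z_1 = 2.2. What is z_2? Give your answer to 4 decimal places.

F(2.3) = 1.894100, F(2.2) = -2.234400
z_2 = 2.200000 − (-2.234400)·(2.200000 − 2.300000) / (-2.234400 − 1.894100) = 2.200000 − (0.223440)/(-4.128500) = 2.254121

2.2541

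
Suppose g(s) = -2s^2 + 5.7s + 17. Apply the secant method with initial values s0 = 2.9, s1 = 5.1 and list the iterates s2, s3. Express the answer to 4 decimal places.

4.5223, 4.6607

g(2.9) = 16.710000, g(5.1) = -5.950000
s2 = 5.100000 − (-5.950000)·(5.100000 − 2.900000) / (-5.950000 − 16.710000) = 5.100000 − (-13.090000)/(-22.660000) = 4.522330
g(4.522330) = 1.874343
s3 = 4.522330 − 1.874343·(4.522330 − 5.100000) / (1.874343 − (-5.950000)) = 4.522330 − (-1.082751)/(7.824343) = 4.660712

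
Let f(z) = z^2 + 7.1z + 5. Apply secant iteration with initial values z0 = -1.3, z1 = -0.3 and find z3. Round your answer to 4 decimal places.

f(-1.3) = -2.540000, f(-0.3) = 2.960000
z2 = -0.300000 − 2.960000·(-0.300000 − (-1.300000)) / (2.960000 − (-2.540000)) = -0.300000 − (2.960000)/(5.500000) = -0.838182
f(-0.838182) = -0.248542
z3 = -0.838182 − (-0.248542)·(-0.838182 − (-0.300000)) / (-0.248542 − 2.960000) = -0.838182 − (0.133761)/(-3.208542) = -0.796493

-0.7965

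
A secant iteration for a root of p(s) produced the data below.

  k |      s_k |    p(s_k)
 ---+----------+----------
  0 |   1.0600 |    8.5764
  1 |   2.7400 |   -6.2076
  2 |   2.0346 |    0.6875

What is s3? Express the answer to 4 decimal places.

2.1049

s3 = 2.0346 − 0.6875·(2.0346 − 2.7400) / (0.6875 − (-6.2076))
   = 2.0346 − (-0.484963)/(6.895100) = 2.104934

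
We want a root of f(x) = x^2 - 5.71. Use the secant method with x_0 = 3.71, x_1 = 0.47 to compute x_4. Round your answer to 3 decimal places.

f(3.71) = 8.05410, f(0.47) = -5.48910
x_2 = 0.47000 − (-5.48910)·(0.47000 − 3.71000) / (-5.48910 − 8.05410) = 0.47000 − (17.78468)/(-13.54320) = 1.78318
f(1.78318) = -2.53026
x_3 = 1.78318 − (-2.53026)·(1.78318 − 0.47000) / (-2.53026 − (-5.48910)) = 1.78318 − (-3.32269)/(2.95884) = 2.90615
f(2.90615) = 2.73574
x_4 = 2.90615 − 2.73574·(2.90615 − 1.78318) / (2.73574 − (-2.53026)) = 2.90615 − (3.07216)/(5.26600) = 2.32276

2.323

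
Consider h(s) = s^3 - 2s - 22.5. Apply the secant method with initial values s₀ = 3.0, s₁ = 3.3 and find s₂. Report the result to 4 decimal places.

3.0540

h(3.0) = -1.500000, h(3.3) = 6.837000
s₂ = 3.300000 − 6.837000·(3.300000 − 3.000000) / (6.837000 − (-1.500000)) = 3.300000 − (2.051100)/(8.337000) = 3.053976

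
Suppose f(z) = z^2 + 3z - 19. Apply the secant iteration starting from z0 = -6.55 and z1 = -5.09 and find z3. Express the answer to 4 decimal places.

-6.1163

f(-6.55) = 4.252500, f(-5.09) = -8.361900
z2 = -5.090000 − (-8.361900)·(-5.090000 − (-6.550000)) / (-8.361900 − 4.252500) = -5.090000 − (-12.208374)/(-12.614400) = -6.057812
f(-6.057812) = -0.476345
z3 = -6.057812 − (-0.476345)·(-6.057812 − (-5.090000)) / (-0.476345 − (-8.361900)) = -6.057812 − (0.461013)/(7.885555) = -6.116275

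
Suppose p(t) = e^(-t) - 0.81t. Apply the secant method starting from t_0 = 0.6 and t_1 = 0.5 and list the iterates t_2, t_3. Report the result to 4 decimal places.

p(0.6) = 0.062812, p(0.5) = 0.201531
t_2 = 0.500000 − 0.201531·(0.500000 − 0.600000) / (0.201531 − 0.062812) = 0.500000 − (-0.020153)/(0.138719) = 0.645280
p(0.645280) = 0.001839
t_3 = 0.645280 − 0.001839·(0.645280 − 0.500000) / (0.001839 − 0.201531) = 0.645280 − (0.000267)/(-0.199691) = 0.646618

0.6453, 0.6466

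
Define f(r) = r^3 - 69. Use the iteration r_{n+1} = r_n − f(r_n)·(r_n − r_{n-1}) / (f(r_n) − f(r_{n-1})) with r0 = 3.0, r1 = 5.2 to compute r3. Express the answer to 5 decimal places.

4.03395

f(3.0) = -42.0000000, f(5.2) = 71.6080000
r2 = 5.2000000 − 71.6080000·(5.2000000 − 3.0000000) / (71.6080000 − (-42.0000000)) = 5.2000000 − (157.5376000)/(113.6080000) = 3.8133230
f(3.8133230) = -13.5488215
r3 = 3.8133230 − (-13.5488215)·(3.8133230 − 5.2000000) / (-13.5488215 − 71.6080000) = 3.8133230 − (18.7878391)/(-85.1568215) = 4.0339494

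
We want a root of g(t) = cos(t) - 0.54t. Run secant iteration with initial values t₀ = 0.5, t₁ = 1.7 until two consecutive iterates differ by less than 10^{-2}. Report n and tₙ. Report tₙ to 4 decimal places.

g(0.5) = 0.607583, g(1.7) = -1.046844
t₂ = 1.700000 − (-1.046844)·(1.200000)/(-1.654427) = 0.940696;  |Δ| = 0.759304
g(0.940696) = 0.081250
t₃ = 0.940696 − 0.081250·(-0.759304)/(1.128095) = 0.995384;  |Δ| = 0.054688
g(0.995384) = 0.006673
t₄ = 0.995384 − 0.006673·(0.054688)/(-0.074577) = 1.000278;  |Δ| = 0.004894
|t₄ − t₃| = 0.004894 < 10^{-2}

n = 4, tₙ = 1.0003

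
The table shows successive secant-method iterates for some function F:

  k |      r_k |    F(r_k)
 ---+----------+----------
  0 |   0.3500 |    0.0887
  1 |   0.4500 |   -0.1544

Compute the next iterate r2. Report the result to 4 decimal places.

0.3865

r2 = 0.4500 − (-0.1544)·(0.4500 − 0.3500) / (-0.1544 − 0.0887)
   = 0.4500 − (-0.015440)/(-0.243100) = 0.386487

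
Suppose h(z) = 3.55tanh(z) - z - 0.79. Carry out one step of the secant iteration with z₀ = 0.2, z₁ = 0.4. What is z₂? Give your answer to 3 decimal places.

h(0.2) = -0.28932, h(0.4) = 0.15882
z₂ = 0.40000 − 0.15882·(0.40000 − 0.20000) / (0.15882 − (-0.28932)) = 0.40000 − (0.03176)/(0.44814) = 0.32912

0.329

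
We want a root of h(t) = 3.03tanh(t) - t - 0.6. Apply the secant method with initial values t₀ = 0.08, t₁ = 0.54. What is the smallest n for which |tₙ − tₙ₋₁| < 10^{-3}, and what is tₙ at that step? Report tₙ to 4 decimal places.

h(0.08) = -0.438116, h(0.54) = 0.353754
t₂ = 0.540000 − 0.353754·(0.460000)/(0.791869) = 0.334503;  |Δ| = 0.205497
h(0.334503) = 0.042857
t₃ = 0.334503 − 0.042857·(-0.205497)/(-0.310896) = 0.306175;  |Δ| = 0.028328
h(0.306175) = -0.006406
t₄ = 0.306175 − (-0.006406)·(-0.028328)/(-0.049263) = 0.309859;  |Δ| = 0.003684
h(0.309859) = 0.000076
t₅ = 0.309859 − 0.000076·(0.003684)/(0.006482) = 0.309815;  |Δ| = 0.000043
|t₅ − t₄| = 0.000043 < 10^{-3}

n = 5, tₙ = 0.3098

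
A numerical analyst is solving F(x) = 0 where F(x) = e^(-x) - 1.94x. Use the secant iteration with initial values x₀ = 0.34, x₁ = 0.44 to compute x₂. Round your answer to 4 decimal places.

F(0.34) = 0.052170, F(0.44) = -0.209564
x₂ = 0.440000 − (-0.209564)·(0.440000 − 0.340000) / (-0.209564 − 0.052170) = 0.440000 − (-0.020956)/(-0.261734) = 0.359933

0.3599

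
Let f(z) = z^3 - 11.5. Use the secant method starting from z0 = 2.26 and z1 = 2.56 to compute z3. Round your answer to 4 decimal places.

f(2.26) = 0.043176, f(2.56) = 5.277216
z2 = 2.560000 − 5.277216·(2.560000 − 2.260000) / (5.277216 − 0.043176) = 2.560000 − (1.583165)/(5.234040) = 2.257525
f(2.257525) = 0.005298
z3 = 2.257525 − 0.005298·(2.257525 − 2.560000) / (0.005298 − 5.277216) = 2.257525 − (-0.001602)/(-5.271918) = 2.257221

2.2572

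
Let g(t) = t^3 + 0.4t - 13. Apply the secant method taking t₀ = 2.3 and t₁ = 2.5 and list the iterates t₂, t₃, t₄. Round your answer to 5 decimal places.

2.29508, 2.29468, 2.29464

g(2.3) = 0.0870000, g(2.5) = 3.6250000
t₂ = 2.5000000 − 3.6250000·(2.5000000 − 2.3000000) / (3.6250000 − 0.0870000) = 2.5000000 − (0.7250000)/(3.5380000) = 2.2950820
g(2.2950820) = 0.0071504
t₃ = 2.2950820 − 0.0071504·(2.2950820 − 2.5000000) / (0.0071504 − 3.6250000) = 2.2950820 − (-0.0014652)/(-3.6178496) = 2.2946770
g(2.2946770) = 0.0005896
t₄ = 2.2946770 − 0.0005896·(2.2946770 − 2.2950820) / (0.0005896 − 0.0071504) = 2.2946770 − (-0.0000002)/(-0.0065608) = 2.2946406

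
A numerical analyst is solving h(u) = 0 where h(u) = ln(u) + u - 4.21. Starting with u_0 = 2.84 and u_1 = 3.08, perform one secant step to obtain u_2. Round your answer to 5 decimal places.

3.08379

h(2.84) = -0.3261959, h(3.08) = -0.0050704
u_2 = 3.0800000 − (-0.0050704)·(3.0800000 − 2.8400000) / (-0.0050704 − (-0.3261959)) = 3.0800000 − (-0.0012169)/(0.3211255) = 3.0837895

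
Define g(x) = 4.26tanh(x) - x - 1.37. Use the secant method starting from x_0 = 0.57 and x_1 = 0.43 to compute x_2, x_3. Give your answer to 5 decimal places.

g(0.57) = 0.2554305, g(0.43) = -0.0733312
x_2 = 0.4300000 − (-0.0733312)·(0.4300000 − 0.5700000) / (-0.0733312 − 0.2554305) = 0.4300000 − (0.0102664)/(-0.3287617) = 0.4612274
g(0.4612274) = 0.0051906
x_3 = 0.4612274 − 0.0051906·(0.4612274 − 0.4300000) / (0.0051906 − (-0.0733312)) = 0.4612274 − (0.0001621)/(0.0785218) = 0.4591631

0.46123, 0.45916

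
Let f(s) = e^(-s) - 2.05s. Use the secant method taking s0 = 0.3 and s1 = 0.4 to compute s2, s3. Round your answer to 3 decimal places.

f(0.3) = 0.12582, f(0.4) = -0.14968
s2 = 0.40000 − (-0.14968)·(0.40000 − 0.30000) / (-0.14968 − 0.12582) = 0.40000 − (-0.01497)/(-0.27550) = 0.34567
f(0.34567) = -0.00088
s3 = 0.34567 − (-0.00088)·(0.34567 − 0.40000) / (-0.00088 − (-0.14968)) = 0.34567 − (0.00005)/(0.14880) = 0.34535

0.346, 0.345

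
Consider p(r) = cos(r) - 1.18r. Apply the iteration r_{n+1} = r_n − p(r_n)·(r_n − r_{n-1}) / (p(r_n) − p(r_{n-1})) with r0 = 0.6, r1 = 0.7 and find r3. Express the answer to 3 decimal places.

p(0.6) = 0.11734, p(0.7) = -0.06116
r2 = 0.70000 − (-0.06116)·(0.70000 − 0.60000) / (-0.06116 − 0.11734) = 0.70000 − (-0.00612)/(-0.17849) = 0.66574
p(0.66574) = 0.00089
r3 = 0.66574 − 0.00089·(0.66574 − 0.70000) / (0.00089 − (-0.06116)) = 0.66574 − (-0.00003)/(0.06205) = 0.66623

0.666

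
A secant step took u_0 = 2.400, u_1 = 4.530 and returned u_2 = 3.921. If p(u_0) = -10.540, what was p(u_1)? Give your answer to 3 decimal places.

The secant line through (2.400, -10.540) and (4.530, p(u_1)) crosses zero at u_2 = 3.921.
So (2.400, -10.540), (4.530, p(u_1)), (3.921, 0) are collinear:
p(u_1) = -10.540 · (4.530 − 3.921) / (2.400 − 3.921) = -10.540 · (0.60900)/(-1.52100) = 4.22016

4.220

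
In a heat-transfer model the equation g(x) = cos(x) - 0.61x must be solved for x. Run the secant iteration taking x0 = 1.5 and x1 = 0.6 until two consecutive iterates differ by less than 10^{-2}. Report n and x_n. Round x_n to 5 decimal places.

g(1.5) = -0.8442628, g(0.6) = 0.4593356
x2 = 0.6000000 − 0.4593356·(-0.9000000)/(1.3035984) = 0.9171238;  |Δ| = 0.3171238
g(0.9171238) = 0.0486605
x3 = 0.9171238 − 0.0486605·(0.3171238)/(-0.4106751) = 0.9546994;  |Δ| = 0.0375757
g(0.9546994) = -0.0045126
x4 = 0.9546994 − (-0.0045126)·(0.0375757)/(-0.0531731) = 0.9515105;  |Δ| = 0.0031889
|x4 − x3| = 0.0031889 < 10^{-2}

n = 4, x_n = 0.95151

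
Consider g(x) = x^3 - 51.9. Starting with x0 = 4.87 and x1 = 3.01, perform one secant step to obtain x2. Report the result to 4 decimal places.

g(4.87) = 63.601303, g(3.01) = -24.629099
x2 = 3.010000 − (-24.629099)·(3.010000 − 4.870000) / (-24.629099 − 63.601303) = 3.010000 − (45.810124)/(-88.230402) = 3.529210

3.5292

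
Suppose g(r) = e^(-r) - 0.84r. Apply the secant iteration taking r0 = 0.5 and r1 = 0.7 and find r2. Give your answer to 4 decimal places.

g(0.5) = 0.186531, g(0.7) = -0.091415
r2 = 0.700000 − (-0.091415)·(0.700000 − 0.500000) / (-0.091415 − 0.186531) = 0.700000 − (-0.018283)/(-0.277945) = 0.634221

0.6342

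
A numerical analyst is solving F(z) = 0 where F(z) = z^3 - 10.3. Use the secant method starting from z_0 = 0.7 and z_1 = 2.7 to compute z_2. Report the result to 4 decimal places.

F(0.7) = -9.957000, F(2.7) = 9.383000
z_2 = 2.700000 − 9.383000·(2.700000 − 0.700000) / (9.383000 − (-9.957000)) = 2.700000 − (18.766000)/(19.340000) = 1.729679

1.7297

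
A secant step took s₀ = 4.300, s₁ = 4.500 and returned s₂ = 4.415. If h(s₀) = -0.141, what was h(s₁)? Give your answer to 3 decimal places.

0.104

The secant line through (4.300, -0.141) and (4.500, h(s₁)) crosses zero at s₂ = 4.415.
So (4.300, -0.141), (4.500, h(s₁)), (4.415, 0) are collinear:
h(s₁) = -0.141 · (4.500 − 4.415) / (4.300 − 4.415) = -0.141 · (0.08500)/(-0.11500) = 0.10422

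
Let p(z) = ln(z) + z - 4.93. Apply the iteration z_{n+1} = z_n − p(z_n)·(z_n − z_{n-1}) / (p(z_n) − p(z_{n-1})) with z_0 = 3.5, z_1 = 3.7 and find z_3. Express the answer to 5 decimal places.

p(3.5) = -0.1772370, p(3.7) = 0.0783328
z_2 = 3.7000000 − 0.0783328·(3.7000000 − 3.5000000) / (0.0783328 − (-0.1772370)) = 3.7000000 − (0.0156666)/(0.2555699) = 3.6386995
p(3.6386995) = 0.0003258
z_3 = 3.6386995 − 0.0003258·(3.6386995 − 3.7000000) / (0.0003258 − 0.0783328) = 3.6386995 − (-0.0000200)/(-0.0780070) = 3.6384434

3.63844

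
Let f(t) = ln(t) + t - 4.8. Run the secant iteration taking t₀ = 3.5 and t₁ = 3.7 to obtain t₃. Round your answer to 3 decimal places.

3.537

f(3.5) = -0.04724, f(3.7) = 0.20833
t₂ = 3.70000 − 0.20833·(3.70000 − 3.50000) / (0.20833 − (-0.04724)) = 3.70000 − (0.04167)/(0.25557) = 3.53697
f(3.53697) = 0.00024
t₃ = 3.53697 − 0.00024·(3.53697 − 3.70000) / (0.00024 − 0.20833) = 3.53697 − (-0.00004)/(-0.20810) = 3.53678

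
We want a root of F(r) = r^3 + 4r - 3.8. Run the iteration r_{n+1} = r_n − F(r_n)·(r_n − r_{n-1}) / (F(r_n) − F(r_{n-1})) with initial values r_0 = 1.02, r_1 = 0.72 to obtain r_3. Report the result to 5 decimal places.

0.81508

F(1.02) = 1.3412080, F(0.72) = -0.5467520
r_2 = 0.7200000 − (-0.5467520)·(0.7200000 − 1.0200000) / (-0.5467520 − 1.3412080) = 0.7200000 − (0.1640256)/(-1.8879600) = 0.8068798
F(0.8068798) = -0.0471576
r_3 = 0.8068798 − (-0.0471576)·(0.8068798 − 0.7200000) / (-0.0471576 − (-0.5467520)) = 0.8068798 − (-0.0040970)/(0.4995944) = 0.8150805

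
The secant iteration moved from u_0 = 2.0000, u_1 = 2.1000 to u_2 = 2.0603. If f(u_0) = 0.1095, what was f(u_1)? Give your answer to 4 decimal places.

The secant line through (2.0000, 0.1095) and (2.1000, f(u_1)) crosses zero at u_2 = 2.0603.
So (2.0000, 0.1095), (2.1000, f(u_1)), (2.0603, 0) are collinear:
f(u_1) = 0.1095 · (2.1000 − 2.0603) / (2.0000 − 2.0603) = 0.1095 · (0.039700)/(-0.060300) = -0.072092

-0.0721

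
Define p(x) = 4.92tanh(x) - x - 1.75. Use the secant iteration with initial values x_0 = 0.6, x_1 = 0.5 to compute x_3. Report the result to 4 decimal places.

p(0.6) = 0.292284, p(0.5) = 0.023616
x_2 = 0.500000 − 0.023616·(0.500000 − 0.600000) / (0.023616 − 0.292284) = 0.500000 − (-0.002362)/(-0.268667) = 0.491210
p(0.491210) = -0.001743
x_3 = 0.491210 − (-0.001743)·(0.491210 − 0.500000) / (-0.001743 − 0.023616) = 0.491210 − (0.000015)/(-0.025360) = 0.491814

0.4918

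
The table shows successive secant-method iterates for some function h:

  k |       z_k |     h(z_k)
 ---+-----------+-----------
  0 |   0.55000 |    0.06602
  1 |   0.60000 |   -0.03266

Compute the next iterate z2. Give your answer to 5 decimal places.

0.58345

z2 = 0.60000 − (-0.03266)·(0.60000 − 0.55000) / (-0.03266 − 0.06602)
   = 0.60000 − (-0.0016330)/(-0.0986800) = 0.5834516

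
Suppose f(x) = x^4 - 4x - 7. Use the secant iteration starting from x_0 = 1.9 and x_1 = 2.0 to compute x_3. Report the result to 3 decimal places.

1.963

f(1.9) = -1.56790, f(2.0) = 1.00000
x_2 = 2.00000 − 1.00000·(2.00000 − 1.90000) / (1.00000 − (-1.56790)) = 2.00000 − (0.10000)/(2.56790) = 1.96106
f(1.96106) = -0.05446
x_3 = 1.96106 − (-0.05446)·(1.96106 − 2.00000) / (-0.05446 − 1.00000) = 1.96106 − (0.00212)/(-1.05446) = 1.96307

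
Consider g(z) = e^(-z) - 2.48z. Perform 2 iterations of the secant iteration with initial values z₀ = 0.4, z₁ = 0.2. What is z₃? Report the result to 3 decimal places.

0.299

g(0.4) = -0.32168, g(0.2) = 0.32273
z₂ = 0.20000 − 0.32273·(0.20000 − 0.40000) / (0.32273 − (-0.32168)) = 0.20000 − (-0.06455)/(0.64441) = 0.30016
g(0.30016) = -0.00371
z₃ = 0.30016 − (-0.00371)·(0.30016 − 0.20000) / (-0.00371 − 0.32273) = 0.30016 − (-0.00037)/(-0.32644) = 0.29903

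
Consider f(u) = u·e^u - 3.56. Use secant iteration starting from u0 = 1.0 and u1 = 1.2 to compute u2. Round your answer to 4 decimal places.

1.1330

f(1.0) = -0.841718, f(1.2) = 0.424140
u2 = 1.200000 − 0.424140·(1.200000 − 1.000000) / (0.424140 − (-0.841718)) = 1.200000 − (0.084828)/(1.265858) = 1.132988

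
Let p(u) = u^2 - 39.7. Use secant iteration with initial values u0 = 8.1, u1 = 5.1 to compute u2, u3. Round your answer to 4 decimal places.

p(8.1) = 25.910000, p(5.1) = -13.690000
u2 = 5.100000 − (-13.690000)·(5.100000 − 8.100000) / (-13.690000 − 25.910000) = 5.100000 − (41.070000)/(-39.600000) = 6.137121
p(6.137121) = -2.035743
u3 = 6.137121 − (-2.035743)·(6.137121 − 5.100000) / (-2.035743 − (-13.690000)) = 6.137121 − (-2.111312)/(11.654257) = 6.318284

6.1371, 6.3183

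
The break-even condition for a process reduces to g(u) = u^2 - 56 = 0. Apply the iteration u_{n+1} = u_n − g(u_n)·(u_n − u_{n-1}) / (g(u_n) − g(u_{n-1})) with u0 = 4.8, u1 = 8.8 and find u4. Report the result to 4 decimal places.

g(4.8) = -32.960000, g(8.8) = 21.440000
u2 = 8.800000 − 21.440000·(8.800000 − 4.800000) / (21.440000 − (-32.960000)) = 8.800000 − (85.760000)/(54.400000) = 7.223529
g(7.223529) = -3.820623
u3 = 7.223529 − (-3.820623)·(7.223529 − 8.800000) / (-3.820623 − 21.440000) = 7.223529 − (6.023100)/(-25.260623) = 7.461968
g(7.461968) = -0.319038
u4 = 7.461968 − (-0.319038)·(7.461968 − 7.223529) / (-0.319038 − (-3.820623)) = 7.461968 − (-0.076071)/(3.501585) = 7.483692

7.4837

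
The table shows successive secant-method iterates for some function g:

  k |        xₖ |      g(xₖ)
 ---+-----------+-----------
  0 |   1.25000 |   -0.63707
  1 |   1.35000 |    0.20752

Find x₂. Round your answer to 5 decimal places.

x₂ = 1.35000 − 0.20752·(1.35000 − 1.25000) / (0.20752 − (-0.63707))
   = 1.35000 − (0.0207520)/(0.8445900) = 1.3254295

1.32543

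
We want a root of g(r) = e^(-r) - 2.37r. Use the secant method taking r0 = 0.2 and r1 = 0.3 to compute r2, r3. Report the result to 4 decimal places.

g(0.2) = 0.344731, g(0.3) = 0.029818
r2 = 0.300000 − 0.029818·(0.300000 − 0.200000) / (0.029818 − 0.344731) = 0.300000 − (0.002982)/(-0.314913) = 0.309469
g(0.309469) = 0.000396
r3 = 0.309469 − 0.000396·(0.309469 − 0.300000) / (0.000396 − 0.029818) = 0.309469 − (0.000004)/(-0.029422) = 0.309596

0.3095, 0.3096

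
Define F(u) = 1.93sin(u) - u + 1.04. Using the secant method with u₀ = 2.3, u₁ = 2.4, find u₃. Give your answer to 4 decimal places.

2.3766

F(2.3) = 0.179211, F(2.4) = -0.056356
u₂ = 2.400000 − (-0.056356)·(2.400000 − 2.300000) / (-0.056356 − 0.179211) = 2.400000 − (-0.005636)/(-0.235567) = 2.376076
F(2.376076) = 0.001239
u₃ = 2.376076 − 0.001239·(2.376076 − 2.400000) / (0.001239 − (-0.056356)) = 2.376076 − (-0.000030)/(0.057595) = 2.376591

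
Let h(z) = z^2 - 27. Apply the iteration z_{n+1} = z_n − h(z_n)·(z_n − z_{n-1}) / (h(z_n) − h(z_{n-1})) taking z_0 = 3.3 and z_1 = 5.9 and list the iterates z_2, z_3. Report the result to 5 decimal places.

h(3.3) = -16.1100000, h(5.9) = 7.8100000
z_2 = 5.9000000 − 7.8100000·(5.9000000 − 3.3000000) / (7.8100000 − (-16.1100000)) = 5.9000000 − (20.3060000)/(23.9200000) = 5.0510870
h(5.0510870) = -1.4865206
z_3 = 5.0510870 − (-1.4865206)·(5.0510870 − 5.9000000) / (-1.4865206 − 7.8100000) = 5.0510870 − (1.2619267)/(-9.2965206) = 5.1868288

5.05109, 5.18683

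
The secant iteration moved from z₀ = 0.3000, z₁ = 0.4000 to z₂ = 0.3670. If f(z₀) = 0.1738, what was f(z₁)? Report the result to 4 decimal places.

-0.0856

The secant line through (0.3000, 0.1738) and (0.4000, f(z₁)) crosses zero at z₂ = 0.3670.
So (0.3000, 0.1738), (0.4000, f(z₁)), (0.3670, 0) are collinear:
f(z₁) = 0.1738 · (0.4000 − 0.3670) / (0.3000 − 0.3670) = 0.1738 · (0.033000)/(-0.067000) = -0.085603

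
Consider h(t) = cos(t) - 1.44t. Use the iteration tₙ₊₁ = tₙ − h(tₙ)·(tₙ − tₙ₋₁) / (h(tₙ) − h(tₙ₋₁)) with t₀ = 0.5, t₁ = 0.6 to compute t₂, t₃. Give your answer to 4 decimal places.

h(0.5) = 0.157583, h(0.6) = -0.038664
t₂ = 0.600000 − (-0.038664)·(0.600000 − 0.500000) / (-0.038664 − 0.157583) = 0.600000 − (-0.003866)/(-0.196247) = 0.580298
h(0.580298) = 0.000670
t₃ = 0.580298 − 0.000670·(0.580298 − 0.600000) / (0.000670 − (-0.038664)) = 0.580298 − (-0.000013)/(0.039334) = 0.580634

0.5803, 0.5806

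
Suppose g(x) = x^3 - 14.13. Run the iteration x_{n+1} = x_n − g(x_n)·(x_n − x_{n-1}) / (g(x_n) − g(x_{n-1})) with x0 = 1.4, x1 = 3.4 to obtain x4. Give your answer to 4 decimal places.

2.4433

g(1.4) = -11.386000, g(3.4) = 25.174000
x2 = 3.400000 − 25.174000·(3.400000 − 1.400000) / (25.174000 − (-11.386000)) = 3.400000 − (50.348000)/(36.560000) = 2.022867
g(2.022867) = -5.852453
x3 = 2.022867 − (-5.852453)·(2.022867 − 3.400000) / (-5.852453 − 25.174000) = 2.022867 − (8.059608)/(-31.026453) = 2.282632
g(2.282632) = -2.236551
x4 = 2.282632 − (-2.236551)·(2.282632 − 2.022867) / (-2.236551 − (-5.852453)) = 2.282632 − (-0.580979)/(3.615902) = 2.443306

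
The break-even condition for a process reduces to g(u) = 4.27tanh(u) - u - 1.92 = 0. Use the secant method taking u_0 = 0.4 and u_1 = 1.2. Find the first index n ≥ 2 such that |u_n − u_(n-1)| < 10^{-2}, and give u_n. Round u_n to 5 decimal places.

n = 6, u_n = 0.72342

g(0.4) = -0.6976179, g(1.2) = 0.4397052
u_2 = 1.2000000 − 0.4397052·(0.8000000)/(1.1373231) = 0.8907087;  |Δ| = 0.3092913
g(0.8907087) = 0.2284365
u_3 = 0.8907087 − 0.2284365·(-0.3092913)/(-0.2112687) = 0.5562843;  |Δ| = 0.3344244
g(0.5562843) = -0.3190148
u_4 = 0.5562843 − (-0.3190148)·(-0.3344244)/(-0.5474512) = 0.7511625;  |Δ| = 0.1948782
g(0.7511625) = 0.0438828
u_5 = 0.7511625 − 0.0438828·(0.1948782)/(0.3628975) = 0.7275972;  |Δ| = 0.0235653
g(0.7275972) = 0.0066055
u_6 = 0.7275972 − 0.0066055·(-0.0235653)/(-0.0372772) = 0.7234214;  |Δ| = 0.0041758
|u_6 − u_5| = 0.0041758 < 10^{-2}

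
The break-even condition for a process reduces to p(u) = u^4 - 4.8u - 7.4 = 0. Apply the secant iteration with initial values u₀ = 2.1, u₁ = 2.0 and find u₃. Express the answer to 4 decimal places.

p(2.1) = 1.968100, p(2.0) = -1.000000
u₂ = 2.000000 − (-1.000000)·(2.000000 − 2.100000) / (-1.000000 − 1.968100) = 2.000000 − (0.100000)/(-2.968100) = 2.033692
p(2.033692) = -0.056039
u₃ = 2.033692 − (-0.056039)·(2.033692 − 2.000000) / (-0.056039 − (-1.000000)) = 2.033692 − (-0.001888)/(0.943961) = 2.035692

2.0357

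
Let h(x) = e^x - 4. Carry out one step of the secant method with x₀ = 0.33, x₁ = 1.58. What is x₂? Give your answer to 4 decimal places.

h(0.33) = -2.609032, h(1.58) = 0.854956
x₂ = 1.580000 − 0.854956·(1.580000 − 0.330000) / (0.854956 − (-2.609032)) = 1.580000 − (1.068695)/(3.463988) = 1.271484

1.2715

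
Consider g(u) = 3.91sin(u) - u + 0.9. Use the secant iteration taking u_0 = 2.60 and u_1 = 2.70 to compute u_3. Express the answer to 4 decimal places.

g(2.60) = 0.315610, g(2.70) = -0.128945
u_2 = 2.700000 − (-0.128945)·(2.700000 − 2.600000) / (-0.128945 − 0.315610) = 2.700000 − (-0.012894)/(-0.444555) = 2.670995
g(2.670995) = 0.001875
u_3 = 2.670995 − 0.001875·(2.670995 − 2.700000) / (0.001875 − (-0.128945)) = 2.670995 − (-0.000054)/(0.130820) = 2.671410

2.6714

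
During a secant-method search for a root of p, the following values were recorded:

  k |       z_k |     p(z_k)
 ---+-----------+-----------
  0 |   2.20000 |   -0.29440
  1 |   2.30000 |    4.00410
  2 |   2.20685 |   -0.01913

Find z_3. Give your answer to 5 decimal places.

2.20729

z_3 = 2.20685 − (-0.01913)·(2.20685 − 2.30000) / (-0.01913 − 4.00410)
   = 2.20685 − (0.0017820)/(-4.0232300) = 2.2072929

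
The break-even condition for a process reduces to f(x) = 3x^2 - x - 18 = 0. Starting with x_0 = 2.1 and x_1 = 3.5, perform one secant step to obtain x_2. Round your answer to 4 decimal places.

f(2.1) = -6.870000, f(3.5) = 15.250000
x_2 = 3.500000 − 15.250000·(3.500000 − 2.100000) / (15.250000 − (-6.870000)) = 3.500000 − (21.350000)/(22.120000) = 2.534810

2.5348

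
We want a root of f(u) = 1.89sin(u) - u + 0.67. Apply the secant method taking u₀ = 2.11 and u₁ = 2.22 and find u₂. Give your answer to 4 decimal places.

2.1984

f(2.11) = 0.181843, f(2.22) = -0.044491
u₂ = 2.220000 − (-0.044491)·(2.220000 − 2.110000) / (-0.044491 − 0.181843) = 2.220000 − (-0.004894)/(-0.226334) = 2.198377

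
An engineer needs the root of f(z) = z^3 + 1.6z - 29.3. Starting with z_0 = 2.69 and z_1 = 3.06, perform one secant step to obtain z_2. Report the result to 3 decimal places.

f(2.69) = -5.53089, f(3.06) = 4.24862
z_2 = 3.06000 − 4.24862·(3.06000 − 2.69000) / (4.24862 − (-5.53089)) = 3.06000 − (1.57199)/(9.77951) = 2.89926

2.899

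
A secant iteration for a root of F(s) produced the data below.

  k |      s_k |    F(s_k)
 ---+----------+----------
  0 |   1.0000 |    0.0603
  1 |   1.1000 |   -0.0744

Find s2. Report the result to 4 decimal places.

s2 = 1.1000 − (-0.0744)·(1.1000 − 1.0000) / (-0.0744 − 0.0603)
   = 1.1000 − (-0.007440)/(-0.134700) = 1.044766

1.0448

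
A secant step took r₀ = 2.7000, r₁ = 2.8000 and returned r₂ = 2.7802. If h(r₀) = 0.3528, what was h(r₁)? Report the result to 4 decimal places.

-0.0871

The secant line through (2.7000, 0.3528) and (2.8000, h(r₁)) crosses zero at r₂ = 2.7802.
So (2.7000, 0.3528), (2.8000, h(r₁)), (2.7802, 0) are collinear:
h(r₁) = 0.3528 · (2.8000 − 2.7802) / (2.7000 − 2.7802) = 0.3528 · (0.019800)/(-0.080200) = -0.087100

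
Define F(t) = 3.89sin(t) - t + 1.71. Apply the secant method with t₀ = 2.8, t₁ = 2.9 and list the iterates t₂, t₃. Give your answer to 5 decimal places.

2.84511, 2.84540

F(2.8) = 0.2131039, F(2.9) = -0.2593201
t₂ = 2.9000000 − (-0.2593201)·(2.9000000 − 2.8000000) / (-0.2593201 − 0.2131039) = 2.9000000 − (-0.0259320)/(-0.4724240) = 2.8451086
F(2.8451086) = 0.0013917
t₃ = 2.8451086 − 0.0013917·(2.8451086 − 2.9000000) / (0.0013917 − (-0.2593201)) = 2.8451086 − (-0.0000764)/(0.2607118) = 2.8454016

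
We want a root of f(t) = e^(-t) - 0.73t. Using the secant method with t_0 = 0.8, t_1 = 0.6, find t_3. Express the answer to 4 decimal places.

0.6883

f(0.8) = -0.134671, f(0.6) = 0.110812
t_2 = 0.600000 − 0.110812·(0.600000 − 0.800000) / (0.110812 − (-0.134671)) = 0.600000 − (-0.022162)/(0.245483) = 0.690281
f(0.690281) = -0.002470
t_3 = 0.690281 − (-0.002470)·(0.690281 − 0.600000) / (-0.002470 − 0.110812) = 0.690281 − (-0.000223)/(-0.113281) = 0.688313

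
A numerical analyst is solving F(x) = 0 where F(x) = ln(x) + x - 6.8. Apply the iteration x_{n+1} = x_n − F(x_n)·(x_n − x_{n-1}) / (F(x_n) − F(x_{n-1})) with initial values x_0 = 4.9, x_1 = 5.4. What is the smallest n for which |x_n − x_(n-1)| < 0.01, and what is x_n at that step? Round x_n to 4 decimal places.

n = 3, x_n = 5.1592

F(4.9) = -0.310765, F(5.4) = 0.286399
x_2 = 5.400000 − 0.286399·(0.500000)/(0.597164) = 5.160201;  |Δ| = 0.239799
F(5.160201) = 0.001176
x_3 = 5.160201 − 0.001176·(-0.239799)/(-0.285223) = 5.159212;  |Δ| = 0.000989
|x_3 − x_2| = 0.000989 < 0.01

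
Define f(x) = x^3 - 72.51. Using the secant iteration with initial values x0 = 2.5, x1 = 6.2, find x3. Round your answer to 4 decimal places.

3.8863

f(2.5) = -56.885000, f(6.2) = 165.818000
x2 = 6.200000 − 165.818000·(6.200000 − 2.500000) / (165.818000 − (-56.885000)) = 6.200000 − (613.526600)/(222.703000) = 3.445091
f(3.445091) = -31.621430
x3 = 3.445091 − (-31.621430)·(3.445091 − 6.200000) / (-31.621430 − 165.818000) = 3.445091 − (87.114176)/(-197.439430) = 3.886310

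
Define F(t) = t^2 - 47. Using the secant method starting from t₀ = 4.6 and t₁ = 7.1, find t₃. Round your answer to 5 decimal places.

F(4.6) = -25.8400000, F(7.1) = 3.4100000
t₂ = 7.1000000 − 3.4100000·(7.1000000 − 4.6000000) / (3.4100000 − (-25.8400000)) = 7.1000000 − (8.5250000)/(29.2500000) = 6.8085470
F(6.8085470) = -0.6436876
t₃ = 6.8085470 − (-0.6436876)·(6.8085470 − 7.1000000) / (-0.6436876 − 3.4100000) = 6.8085470 − (0.1876047)/(-4.0536876) = 6.8548270

6.85483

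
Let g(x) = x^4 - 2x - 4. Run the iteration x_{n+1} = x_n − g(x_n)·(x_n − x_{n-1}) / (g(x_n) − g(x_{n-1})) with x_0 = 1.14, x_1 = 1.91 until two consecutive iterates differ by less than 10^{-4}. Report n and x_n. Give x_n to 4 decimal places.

g(1.14) = -4.591040, g(1.91) = 5.488634
x_2 = 1.910000 − 5.488634·(0.770000)/(10.079673) = 1.490716;  |Δ| = 0.419284
g(1.490716) = -2.043110
x_3 = 1.490716 − (-2.043110)·(-0.419284)/(-7.531743) = 1.604454;  |Δ| = 0.113738
g(1.604454) = -0.582035
x_4 = 1.604454 − (-0.582035)·(0.113738)/(1.461075) = 1.649762;  |Δ| = 0.045309
g(1.649762) = 0.108210
x_5 = 1.649762 − 0.108210·(0.045309)/(0.690245) = 1.642659;  |Δ| = 0.007103
g(1.642659) = -0.004338
x_6 = 1.642659 − (-0.004338)·(-0.007103)/(-0.112549) = 1.642933;  |Δ| = 0.000274
g(1.642933) = -0.000030
x_7 = 1.642933 − (-0.000030)·(0.000274)/(0.004308) = 1.642935;  |Δ| = 0.000002
|x_7 − x_6| = 0.000002 < 10^{-4}

n = 7, x_n = 1.6429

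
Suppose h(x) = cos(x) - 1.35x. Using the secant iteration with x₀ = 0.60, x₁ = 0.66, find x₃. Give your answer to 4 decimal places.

0.6080

h(0.60) = 0.015336, h(0.66) = -0.101008
x₂ = 0.660000 − (-0.101008)·(0.660000 − 0.600000) / (-0.101008 − 0.015336) = 0.660000 − (-0.006060)/(-0.116343) = 0.607909
h(0.607909) = 0.000167
x₃ = 0.607909 − 0.000167·(0.607909 − 0.660000) / (0.000167 − (-0.101008)) = 0.607909 − (-0.000009)/(0.101175) = 0.607995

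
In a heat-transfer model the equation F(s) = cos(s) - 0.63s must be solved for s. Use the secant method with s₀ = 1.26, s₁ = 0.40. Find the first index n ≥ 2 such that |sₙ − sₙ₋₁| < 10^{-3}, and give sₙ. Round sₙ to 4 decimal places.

n = 5, sₙ = 0.9383

F(1.26) = -0.487983, F(0.40) = 0.669061
s₂ = 0.400000 − 0.669061·(-0.860000)/(1.157044) = 0.897295;  |Δ| = 0.497295
F(0.897295) = 0.058430
s₃ = 0.897295 − 0.058430·(0.497295)/(-0.610631) = 0.944881;  |Δ| = 0.047586
F(0.944881) = -0.009435
s₄ = 0.944881 − (-0.009435)·(0.047586)/(-0.067866) = 0.938265;  |Δ| = 0.006616
F(0.938265) = 0.000081
s₅ = 0.938265 − 0.000081·(-0.006616)/(0.009517) = 0.938322;  |Δ| = 0.000057
|s₅ − s₄| = 0.000057 < 10^{-3}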